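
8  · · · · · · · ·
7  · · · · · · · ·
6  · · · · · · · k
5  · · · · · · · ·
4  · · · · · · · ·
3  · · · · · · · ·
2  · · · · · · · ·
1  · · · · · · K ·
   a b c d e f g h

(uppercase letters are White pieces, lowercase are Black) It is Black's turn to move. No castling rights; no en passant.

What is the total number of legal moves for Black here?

5

Black to move; king on h6.
In check: no.
Legal moves: Kh7, Kg7, Kg6, Kh5, Kg5.
Count: 5.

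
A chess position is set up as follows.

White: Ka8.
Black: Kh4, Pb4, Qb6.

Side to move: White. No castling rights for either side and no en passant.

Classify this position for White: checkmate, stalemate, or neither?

White to move; white king on a8.
In check: no.
King squares — a7: attacked by Qb6; b7: attacked by Qb6; b8: attacked by Qb6.
Legal moves for White: none.
Not in check and no legal moves → stalemate.

stalemate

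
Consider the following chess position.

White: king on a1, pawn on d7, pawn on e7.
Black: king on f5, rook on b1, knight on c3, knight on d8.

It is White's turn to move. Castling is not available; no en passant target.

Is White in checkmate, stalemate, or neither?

checkmate

White to move; white king on a1.
In check: yes, from the black rook on b1.
King squares — b1: attacked by Nc3; a2: attacked by Nc3; b2: attacked by Rb1.
Legal moves for White: none.
In check with no legal moves → checkmate.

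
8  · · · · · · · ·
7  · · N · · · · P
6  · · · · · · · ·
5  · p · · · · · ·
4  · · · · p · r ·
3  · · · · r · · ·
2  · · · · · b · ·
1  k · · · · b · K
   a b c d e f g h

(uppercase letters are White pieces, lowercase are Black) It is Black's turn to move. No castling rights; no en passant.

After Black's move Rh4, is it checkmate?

After Rh4: white king on h1; in check: yes, from the black rook on h4.
King squares — g1: attacked by Bf2; g2: attacked by Bf1; h2: attacked by Rh4.
White has no legal moves → checkmate.

yes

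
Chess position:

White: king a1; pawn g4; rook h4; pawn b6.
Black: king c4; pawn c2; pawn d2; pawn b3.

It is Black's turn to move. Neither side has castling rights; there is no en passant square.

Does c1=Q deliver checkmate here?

After c1=Q: white king on a1; in check: yes, from the black queen on c1.
King squares — b1: attacked by Qc1; a2: attacked by Pb3; b2: attacked by Qc1.
White has no legal moves → checkmate.

yes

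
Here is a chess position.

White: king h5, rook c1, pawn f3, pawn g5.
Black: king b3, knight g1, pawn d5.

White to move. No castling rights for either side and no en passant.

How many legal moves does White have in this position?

19

White to move; king on h5.
In check: no.
Legal moves: Kh6, Kg6, Kh4, Kg4, Rc8, Rc7, Rc6, Rc5, Rc4, Rc3+, Rc2, Rxg1, Rf1, Re1, Rd1, Rb1+, Ra1, g6, f4.
Count: 19.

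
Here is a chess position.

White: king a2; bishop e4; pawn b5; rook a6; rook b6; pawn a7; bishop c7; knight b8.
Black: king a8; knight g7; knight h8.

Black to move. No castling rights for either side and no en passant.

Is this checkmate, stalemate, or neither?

Black to move; black king on a8.
In check: yes, from the white bishop on e4.
King squares — a7: attacked by Ra6; b7: attacked by Be4; b8: attacked by Rb6.
Legal moves for Black: none.
In check with no legal moves → checkmate.

checkmate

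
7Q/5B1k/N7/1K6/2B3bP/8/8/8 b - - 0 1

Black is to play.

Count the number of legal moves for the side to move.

Black to move; king on h7.
In check: yes, from the white queen on h8.
Legal moves: Kxh8.
Count: 1.

1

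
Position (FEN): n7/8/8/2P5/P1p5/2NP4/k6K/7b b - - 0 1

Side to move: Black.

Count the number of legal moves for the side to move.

4

Black to move; king on a2.
In check: yes, from the white knight on c3.
Legal moves: Kb3, Ka3, Kb2, Ka1.
Count: 4.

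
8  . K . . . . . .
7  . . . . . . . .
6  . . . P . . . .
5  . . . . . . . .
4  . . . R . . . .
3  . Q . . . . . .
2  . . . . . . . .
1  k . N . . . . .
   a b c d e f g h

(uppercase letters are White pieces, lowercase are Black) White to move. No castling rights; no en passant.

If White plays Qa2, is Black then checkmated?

yes

After Qa2: black king on a1; in check: yes, from the white queen on a2.
King squares — b1: attacked by Qa2; a2: attacked by Nc1; b2: attacked by Qa2.
Black has no legal moves → checkmate.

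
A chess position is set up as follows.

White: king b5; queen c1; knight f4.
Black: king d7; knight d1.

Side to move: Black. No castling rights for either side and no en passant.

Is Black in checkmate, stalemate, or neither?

Black to move; black king on d7.
In check: no.
Legal moves for Black: Ke8, Kd8, Ke7, Kd6, Ne3, Nc3+, Nf2, Nb2.
Black has 8 legal moves and is not in check → neither.

neither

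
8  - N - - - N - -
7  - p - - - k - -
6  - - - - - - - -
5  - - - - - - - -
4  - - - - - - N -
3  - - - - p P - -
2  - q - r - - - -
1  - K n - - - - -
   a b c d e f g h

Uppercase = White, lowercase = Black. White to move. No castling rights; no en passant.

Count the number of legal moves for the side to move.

White to move; king on b1.
In check: yes, from the black queen on b2.
Legal moves: none.
Count: 0.

0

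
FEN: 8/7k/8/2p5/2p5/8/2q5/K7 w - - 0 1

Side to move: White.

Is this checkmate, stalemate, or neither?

stalemate

White to move; white king on a1.
In check: no.
King squares — b1: attacked by Qc2; a2: attacked by Qc2; b2: attacked by Qc2.
Legal moves for White: none.
Not in check and no legal moves → stalemate.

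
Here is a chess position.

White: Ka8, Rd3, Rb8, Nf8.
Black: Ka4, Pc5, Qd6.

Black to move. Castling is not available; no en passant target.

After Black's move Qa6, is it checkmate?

yes

After Qa6: white king on a8; in check: yes, from the black queen on a6.
King squares — a7: attacked by Qa6; b7: attacked by Qa6; b8: own rook.
White has no legal moves → checkmate.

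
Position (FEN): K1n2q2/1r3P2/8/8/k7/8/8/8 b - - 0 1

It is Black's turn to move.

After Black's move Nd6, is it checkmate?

yes

After Nd6: white king on a8; in check: yes, from the black queen on f8.
King squares — a7: attacked by Rb7; b7: attacked by Nd6; b8: attacked by Rb7.
White has no legal moves → checkmate.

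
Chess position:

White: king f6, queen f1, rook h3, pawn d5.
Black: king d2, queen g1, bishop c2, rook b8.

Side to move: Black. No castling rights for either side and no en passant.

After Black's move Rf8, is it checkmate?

no

After Rf8: white king on f6; in check: yes, from the black rook on f8.
White has 3 legal replies: Ke7, Ke6, Ke5.
In check but a legal move exists → not checkmate.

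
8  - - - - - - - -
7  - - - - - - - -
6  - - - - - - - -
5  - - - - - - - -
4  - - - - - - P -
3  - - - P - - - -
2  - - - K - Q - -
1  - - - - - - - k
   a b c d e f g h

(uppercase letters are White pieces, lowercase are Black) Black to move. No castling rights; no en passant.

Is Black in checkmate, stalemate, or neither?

Black to move; black king on h1.
In check: no.
King squares — g1: attacked by Qf2; g2: attacked by Qf2; h2: attacked by Qf2.
Legal moves for Black: none.
Not in check and no legal moves → stalemate.

stalemate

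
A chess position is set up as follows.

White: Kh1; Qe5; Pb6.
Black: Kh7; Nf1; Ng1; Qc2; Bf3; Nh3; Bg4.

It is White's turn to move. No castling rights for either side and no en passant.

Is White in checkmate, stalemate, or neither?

checkmate

White to move; white king on h1.
In check: yes, from the black bishop on f3.
King squares — g1: attacked by Nh3; g2: attacked by Qc2; h2: attacked by Nf1.
Legal moves for White: none.
In check with no legal moves → checkmate.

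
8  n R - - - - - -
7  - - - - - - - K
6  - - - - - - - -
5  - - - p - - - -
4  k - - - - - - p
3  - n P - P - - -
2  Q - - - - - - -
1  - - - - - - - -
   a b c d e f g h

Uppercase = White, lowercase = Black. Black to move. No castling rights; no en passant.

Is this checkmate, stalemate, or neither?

checkmate

Black to move; black king on a4.
In check: yes, from the white queen on a2.
King squares — a3: attacked by Qa2; b3: own knight; b4: attacked by Pc3; a5: attacked by Qa2; b5: attacked by Rb8.
Legal moves for Black: none.
In check with no legal moves → checkmate.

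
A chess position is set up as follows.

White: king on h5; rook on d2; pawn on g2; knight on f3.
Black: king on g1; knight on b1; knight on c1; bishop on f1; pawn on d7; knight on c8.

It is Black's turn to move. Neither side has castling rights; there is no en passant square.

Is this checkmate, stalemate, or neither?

neither

Black to move; black king on g1.
In check: yes, from the white knight on f3.
Legal moves for Black: Kh1.
Black is in check but has 1 legal move → neither.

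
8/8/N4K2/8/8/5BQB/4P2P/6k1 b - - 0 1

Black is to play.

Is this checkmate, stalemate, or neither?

checkmate

Black to move; black king on g1.
In check: yes, from the white queen on g3.
King squares — f1: attacked by Bh3; h1: attacked by Bf3; f2: attacked by Qg3; g2: attacked by Bf3; h2: attacked by Qg3.
Legal moves for Black: none.
In check with no legal moves → checkmate.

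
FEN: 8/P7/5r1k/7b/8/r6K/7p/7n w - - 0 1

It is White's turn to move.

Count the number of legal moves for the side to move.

White to move; king on h3.
In check: yes, from the black rook on a3.
Legal moves: Kh4, Kxh2, Kg2.
Count: 3.

3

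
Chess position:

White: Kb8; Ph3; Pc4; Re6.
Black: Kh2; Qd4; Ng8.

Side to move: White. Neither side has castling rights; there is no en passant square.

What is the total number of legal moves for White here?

White to move; king on b8.
In check: no.
Legal moves: Kc8, Ka8, Kc7, Kb7, Re8, Re7, Rh6, Rg6, Rf6, Rd6, Rc6, Rb6, Ra6, Re5, Re4, Re3, Re2+, Re1, c5, h4.
Count: 20.

20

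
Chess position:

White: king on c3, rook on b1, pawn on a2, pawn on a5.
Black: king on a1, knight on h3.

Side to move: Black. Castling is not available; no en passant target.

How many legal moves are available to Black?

Black to move; king on a1.
In check: yes, from the white rook on b1.
Legal moves: Kxa2, Kxb1.
Count: 2.

2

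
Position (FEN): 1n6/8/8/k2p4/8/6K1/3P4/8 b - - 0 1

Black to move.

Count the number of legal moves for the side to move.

Black to move; king on a5.
In check: no.
Legal moves: Nd7, Nc6, Na6, Kb6, Ka6, Kb5, Kb4, Ka4, d4.
Count: 9.

9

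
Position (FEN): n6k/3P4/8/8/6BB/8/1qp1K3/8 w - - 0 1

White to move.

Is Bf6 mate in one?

no

After Bf6: black king on h8; in check: yes, from the white bishop on f6.
Black has 3 legal replies: Kg8, Kh7, Qxf6.
In check but a legal move exists → not checkmate.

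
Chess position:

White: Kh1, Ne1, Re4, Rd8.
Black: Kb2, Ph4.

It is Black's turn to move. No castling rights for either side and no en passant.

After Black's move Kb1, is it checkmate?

After Kb1: white king on h1; in check: no.
White is not in check, so this cannot be checkmate.

no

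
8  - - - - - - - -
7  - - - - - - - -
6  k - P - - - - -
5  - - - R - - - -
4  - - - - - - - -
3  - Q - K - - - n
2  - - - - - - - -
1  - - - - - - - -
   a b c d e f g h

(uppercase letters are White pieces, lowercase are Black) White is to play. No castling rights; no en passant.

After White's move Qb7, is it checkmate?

After Qb7: black king on a6; in check: yes, from the white queen on b7.
King squares — a5: attacked by Rd5; b5: attacked by Rd5; b6: attacked by Qb7; a7: attacked by Qb7; b7: attacked by Pc6.
Black has no legal moves → checkmate.

yes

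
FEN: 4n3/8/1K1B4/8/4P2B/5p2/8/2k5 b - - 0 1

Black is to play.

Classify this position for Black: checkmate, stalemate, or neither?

neither

Black to move; black king on c1.
In check: no.
Legal moves for Black: Ng7, Nc7, Nf6, Nxd6, Kd2, Kc2, Kb2, Kd1, Kb1, f2.
Black has 10 legal moves and is not in check → neither.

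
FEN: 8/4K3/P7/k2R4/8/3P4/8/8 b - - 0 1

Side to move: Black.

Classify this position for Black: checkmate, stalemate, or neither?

neither

Black to move; black king on a5.
In check: yes, from the white rook on d5.
Legal moves for Black: Kb6, Kxa6, Kb4, Ka4.
Black is in check but has 4 legal moves → neither.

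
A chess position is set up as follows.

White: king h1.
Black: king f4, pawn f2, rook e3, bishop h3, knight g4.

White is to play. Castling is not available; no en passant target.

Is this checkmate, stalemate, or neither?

stalemate

White to move; white king on h1.
In check: no.
King squares — g1: attacked by Pf2; g2: attacked by Bh3; h2: attacked by Ng4.
Legal moves for White: none.
Not in check and no legal moves → stalemate.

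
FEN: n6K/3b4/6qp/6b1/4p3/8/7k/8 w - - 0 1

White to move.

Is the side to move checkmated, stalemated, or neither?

stalemate

White to move; white king on h8.
In check: no.
King squares — g7: attacked by Qg6; h7: attacked by Qg6; g8: attacked by Qg6.
Legal moves for White: none.
Not in check and no legal moves → stalemate.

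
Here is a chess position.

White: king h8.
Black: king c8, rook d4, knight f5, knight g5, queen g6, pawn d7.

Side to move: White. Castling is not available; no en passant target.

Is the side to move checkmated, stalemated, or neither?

White to move; white king on h8.
In check: no.
King squares — g7: attacked by Nf5; h7: attacked by Ng5; g8: attacked by Qg6.
Legal moves for White: none.
Not in check and no legal moves → stalemate.

stalemate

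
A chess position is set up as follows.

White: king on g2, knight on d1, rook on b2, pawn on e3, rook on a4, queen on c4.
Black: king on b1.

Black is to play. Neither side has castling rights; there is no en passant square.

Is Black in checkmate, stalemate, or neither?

Black to move; black king on b1.
In check: yes, from the white rook on b2.
King squares — a1: attacked by Ra4; c1: attacked by Qc4; a2: attacked by Rb2; b2: attacked by Nd1; c2: attacked by Rb2.
Legal moves for Black: none.
In check with no legal moves → checkmate.

checkmate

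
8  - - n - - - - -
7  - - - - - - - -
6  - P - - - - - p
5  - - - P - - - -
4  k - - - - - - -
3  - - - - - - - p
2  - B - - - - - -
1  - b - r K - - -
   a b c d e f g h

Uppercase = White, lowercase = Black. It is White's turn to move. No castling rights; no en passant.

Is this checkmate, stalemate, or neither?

White to move; white king on e1.
In check: yes, from the black rook on d1.
Legal moves for White: Kf2, Ke2, Kxd1.
White is in check but has 3 legal moves → neither.

neither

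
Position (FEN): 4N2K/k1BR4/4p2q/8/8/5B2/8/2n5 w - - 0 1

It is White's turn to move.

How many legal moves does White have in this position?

2

White to move; king on h8.
In check: yes, from the black queen on h6.
Legal moves: Kg8, Rh7.
Count: 2.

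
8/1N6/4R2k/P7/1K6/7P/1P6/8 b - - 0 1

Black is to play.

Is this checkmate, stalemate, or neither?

Black to move; black king on h6.
In check: yes, from the white rook on e6.
Legal moves for Black: Kh7, Kg7, Kh5, Kg5.
Black is in check but has 4 legal moves → neither.

neither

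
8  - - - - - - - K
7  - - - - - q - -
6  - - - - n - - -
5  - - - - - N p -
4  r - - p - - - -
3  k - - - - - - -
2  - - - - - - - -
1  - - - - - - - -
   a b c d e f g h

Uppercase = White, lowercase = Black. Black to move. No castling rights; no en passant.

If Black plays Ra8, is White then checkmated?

yes

After Ra8: white king on h8; in check: yes, from the black rook on a8.
King squares — g7: attacked by Ne6; h7: attacked by Qf7; g8: attacked by Qf7.
White has no legal moves → checkmate.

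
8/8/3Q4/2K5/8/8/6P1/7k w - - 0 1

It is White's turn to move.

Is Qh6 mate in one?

After Qh6: black king on h1; in check: yes, from the white queen on h6.
Black has 2 legal replies: Kxg2, Kg1.
In check but a legal move exists → not checkmate.

no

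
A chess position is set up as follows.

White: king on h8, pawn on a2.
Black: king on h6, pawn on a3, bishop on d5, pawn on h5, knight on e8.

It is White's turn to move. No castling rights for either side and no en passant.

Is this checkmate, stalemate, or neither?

stalemate

White to move; white king on h8.
In check: no.
King squares — g7: attacked by Kh6; h7: attacked by Kh6; g8: attacked by Bd5.
Legal moves for White: none.
Not in check and no legal moves → stalemate.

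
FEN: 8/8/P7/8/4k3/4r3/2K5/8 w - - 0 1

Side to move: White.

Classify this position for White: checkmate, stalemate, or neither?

neither

White to move; white king on c2.
In check: no.
Legal moves for White: Kd2, Kb2, Kd1, Kc1, Kb1, a7.
White has 6 legal moves and is not in check → neither.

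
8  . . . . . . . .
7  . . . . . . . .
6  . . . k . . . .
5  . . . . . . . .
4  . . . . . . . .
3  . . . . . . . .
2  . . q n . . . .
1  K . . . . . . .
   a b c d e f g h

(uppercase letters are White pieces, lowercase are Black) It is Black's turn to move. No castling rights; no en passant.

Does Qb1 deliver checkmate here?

After Qb1: white king on a1; in check: yes, from the black queen on b1.
King squares — b1: attacked by Nd2; a2: attacked by Qb1; b2: attacked by Qb1.
White has no legal moves → checkmate.

yes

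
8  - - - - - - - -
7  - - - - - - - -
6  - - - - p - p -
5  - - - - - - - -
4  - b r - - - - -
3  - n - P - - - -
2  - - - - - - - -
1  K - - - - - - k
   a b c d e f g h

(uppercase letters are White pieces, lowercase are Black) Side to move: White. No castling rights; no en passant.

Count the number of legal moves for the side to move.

White to move; king on a1.
In check: yes, from the black knight on b3.
Legal moves: Kb2, Ka2, Kb1.
Count: 3.

3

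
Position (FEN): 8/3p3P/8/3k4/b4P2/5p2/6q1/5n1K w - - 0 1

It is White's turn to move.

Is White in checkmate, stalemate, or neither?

White to move; white king on h1.
In check: yes, from the black queen on g2.
King squares — g1: attacked by Qg2; g2: attacked by Pf3; h2: attacked by Nf1.
Legal moves for White: none.
In check with no legal moves → checkmate.

checkmate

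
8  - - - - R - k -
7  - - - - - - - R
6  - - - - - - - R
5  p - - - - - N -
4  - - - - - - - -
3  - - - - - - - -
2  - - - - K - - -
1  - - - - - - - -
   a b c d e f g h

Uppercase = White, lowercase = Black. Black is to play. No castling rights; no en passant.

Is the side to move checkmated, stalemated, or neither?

Black to move; black king on g8.
In check: yes, from the white rook on e8.
King squares — f7: attacked by Ng5; g7: attacked by Rh7; h7: attacked by Ng5; f8: attacked by Re8; h8: attacked by Rh7.
Legal moves for Black: none.
In check with no legal moves → checkmate.

checkmate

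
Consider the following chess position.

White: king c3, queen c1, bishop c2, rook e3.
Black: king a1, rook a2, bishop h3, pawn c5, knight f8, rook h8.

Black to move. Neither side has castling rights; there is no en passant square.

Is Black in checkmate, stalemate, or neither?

checkmate

Black to move; black king on a1.
In check: yes, from the white queen on c1.
King squares — b1: attacked by Qc1; a2: own rook; b2: attacked by Qc1.
Legal moves for Black: none.
In check with no legal moves → checkmate.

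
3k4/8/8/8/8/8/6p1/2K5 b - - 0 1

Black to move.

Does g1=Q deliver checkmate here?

no

After g1=Q: white king on c1; in check: yes, from the black queen on g1.
White has 3 legal replies: Kd2, Kc2, Kb2.
In check but a legal move exists → not checkmate.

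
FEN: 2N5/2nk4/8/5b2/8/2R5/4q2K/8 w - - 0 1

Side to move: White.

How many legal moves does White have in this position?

3

White to move; king on h2.
In check: yes, from the black queen on e2.
Legal moves: Kg3, Kh1, Kg1.
Count: 3.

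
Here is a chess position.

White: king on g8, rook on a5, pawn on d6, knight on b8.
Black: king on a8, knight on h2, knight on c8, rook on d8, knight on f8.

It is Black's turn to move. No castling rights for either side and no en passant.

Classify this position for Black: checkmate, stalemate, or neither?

neither

Black to move; black king on a8.
In check: yes, from the white rook on a5.
King squares — a7: attacked by Ra5; b7: available; b8: available.
Legal moves for Black: Kxb8, Kb7, Na7.
Black is in check but has 3 legal moves → neither.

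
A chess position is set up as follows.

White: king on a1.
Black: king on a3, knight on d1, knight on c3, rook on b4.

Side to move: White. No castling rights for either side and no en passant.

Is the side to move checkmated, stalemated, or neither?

stalemate

White to move; white king on a1.
In check: no.
King squares — b1: attacked by Nc3; a2: attacked by Ka3; b2: attacked by Nd1.
Legal moves for White: none.
Not in check and no legal moves → stalemate.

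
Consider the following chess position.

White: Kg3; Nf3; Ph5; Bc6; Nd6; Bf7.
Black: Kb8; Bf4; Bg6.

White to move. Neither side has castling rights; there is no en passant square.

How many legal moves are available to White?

6

White to move; king on g3.
In check: yes, from the black bishop on f4.
Legal moves: Kh4, Kg4, Kxf4, Kh3, Kg2, Kf2.
Count: 6.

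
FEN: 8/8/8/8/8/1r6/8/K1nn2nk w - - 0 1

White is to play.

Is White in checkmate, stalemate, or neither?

White to move; white king on a1.
In check: no.
King squares — b1: attacked by Rb3; a2: attacked by Nc1; b2: attacked by Nd1.
Legal moves for White: none.
Not in check and no legal moves → stalemate.

stalemate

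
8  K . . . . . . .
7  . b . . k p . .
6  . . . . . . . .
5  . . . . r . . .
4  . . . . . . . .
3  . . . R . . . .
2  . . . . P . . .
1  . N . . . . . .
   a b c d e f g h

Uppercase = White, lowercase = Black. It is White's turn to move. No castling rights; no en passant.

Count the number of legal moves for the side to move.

White to move; king on a8.
In check: yes, from the black bishop on b7.
Legal moves: Kb8, Kxb7, Ka7.
Count: 3.

3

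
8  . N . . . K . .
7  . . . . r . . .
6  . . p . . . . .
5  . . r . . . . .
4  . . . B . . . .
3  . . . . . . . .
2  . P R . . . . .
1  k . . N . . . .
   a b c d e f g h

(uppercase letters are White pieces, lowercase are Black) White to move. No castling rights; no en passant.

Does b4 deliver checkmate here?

no

After b4: black king on a1; in check: yes, from the white bishop on d4.
Black has 2 legal replies: Kb1, Rc3.
In check but a legal move exists → not checkmate.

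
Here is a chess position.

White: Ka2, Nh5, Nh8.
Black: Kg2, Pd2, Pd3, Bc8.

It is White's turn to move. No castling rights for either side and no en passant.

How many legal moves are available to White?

White to move; king on a2.
In check: no.
Legal moves: Nf7, Ng6, Ng7, Nf6, Nf4+, Ng3, Kb3, Ka3, Kb2, Kb1, Ka1.
Count: 11.

11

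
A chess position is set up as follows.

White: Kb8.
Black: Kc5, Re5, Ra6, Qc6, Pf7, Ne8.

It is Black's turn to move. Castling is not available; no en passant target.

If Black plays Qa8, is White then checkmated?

After Qa8: white king on b8; in check: yes, from the black queen on a8.
King squares — a7: attacked by Ra6; b7: attacked by Qa8; c7: attacked by Ne8; a8: attacked by Ra6; c8: attacked by Qa8.
White has no legal moves → checkmate.

yes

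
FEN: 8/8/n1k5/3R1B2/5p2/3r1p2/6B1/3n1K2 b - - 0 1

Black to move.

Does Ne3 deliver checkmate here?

no

After Ne3: white king on f1; in check: yes, from the black knight on e3.
White has 3 legal replies: Kf2, Kg1, Ke1.
In check but a legal move exists → not checkmate.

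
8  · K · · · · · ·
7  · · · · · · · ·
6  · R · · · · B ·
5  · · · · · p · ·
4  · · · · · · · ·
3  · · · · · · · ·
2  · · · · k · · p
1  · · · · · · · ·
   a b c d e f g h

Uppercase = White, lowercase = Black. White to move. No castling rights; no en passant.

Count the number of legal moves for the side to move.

21

White to move; king on b8.
In check: no.
Legal moves: Kc8, Ka8, Kc7, Kb7, Ka7, Be8, Bh7, Bf7, Bh5+, Bxf5, Rb7, Rf6, Re6+, Rd6, Rc6, Ra6, Rb5, Rb4, Rb3, Rb2+, Rb1.
Count: 21.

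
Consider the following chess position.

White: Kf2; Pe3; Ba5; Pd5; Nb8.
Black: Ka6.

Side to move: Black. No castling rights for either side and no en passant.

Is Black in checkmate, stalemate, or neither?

neither

Black to move; black king on a6.
In check: yes, from the white knight on b8.
Legal moves for Black: Kb7, Ka7, Kb5, Kxa5.
Black is in check but has 4 legal moves → neither.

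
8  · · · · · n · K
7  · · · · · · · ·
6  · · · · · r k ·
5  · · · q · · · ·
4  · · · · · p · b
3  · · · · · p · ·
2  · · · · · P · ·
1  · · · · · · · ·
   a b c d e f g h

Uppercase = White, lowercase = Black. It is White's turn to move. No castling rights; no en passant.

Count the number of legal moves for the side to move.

White to move; king on h8.
In check: no.
Legal moves: none.
Count: 0.

0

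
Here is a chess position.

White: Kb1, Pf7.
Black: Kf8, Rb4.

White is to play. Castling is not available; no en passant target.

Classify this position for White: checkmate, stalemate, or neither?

neither

White to move; white king on b1.
In check: yes, from the black rook on b4.
King squares — a1: available; c1: available; a2: available; b2: attacked by Rb4; c2: available.
Legal moves for White: Kc2, Ka2, Kc1, Ka1.
White is in check but has 4 legal moves → neither.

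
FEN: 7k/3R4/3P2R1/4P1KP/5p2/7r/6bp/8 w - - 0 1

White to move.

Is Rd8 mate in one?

no

After Rd8: black king on h8; in check: yes, from the white rook on d8.
Black has 1 legal reply: Kh7.
In check but a legal move exists → not checkmate.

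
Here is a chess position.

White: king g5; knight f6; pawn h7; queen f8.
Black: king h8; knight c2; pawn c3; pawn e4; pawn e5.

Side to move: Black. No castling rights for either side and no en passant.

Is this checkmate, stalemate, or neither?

Black to move; black king on h8.
In check: yes, from the white queen on f8.
King squares — g7: attacked by Qf8; h7: attacked by Nf6; g8: attacked by Nf6.
Legal moves for Black: none.
In check with no legal moves → checkmate.

checkmate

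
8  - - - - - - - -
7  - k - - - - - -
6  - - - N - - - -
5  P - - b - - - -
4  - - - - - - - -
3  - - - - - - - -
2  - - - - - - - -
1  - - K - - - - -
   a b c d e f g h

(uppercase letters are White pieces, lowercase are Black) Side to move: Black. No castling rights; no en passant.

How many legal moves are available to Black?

6

Black to move; king on b7.
In check: yes, from the white knight on d6.
Legal moves: Kb8, Ka8, Kc7, Ka7, Kc6, Ka6.
Count: 6.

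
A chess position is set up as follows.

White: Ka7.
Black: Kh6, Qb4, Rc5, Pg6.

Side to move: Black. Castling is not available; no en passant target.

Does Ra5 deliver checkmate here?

yes

After Ra5: white king on a7; in check: yes, from the black rook on a5.
King squares — a6: attacked by Ra5; b6: attacked by Qb4; b7: attacked by Qb4; a8: attacked by Ra5; b8: attacked by Qb4.
White has no legal moves → checkmate.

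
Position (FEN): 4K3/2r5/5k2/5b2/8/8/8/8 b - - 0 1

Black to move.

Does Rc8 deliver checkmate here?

After Rc8: white king on e8; in check: yes, from the black rook on c8.
King squares — d7: attacked by Bf5; e7: attacked by Kf6; f7: attacked by Kf6; d8: attacked by Rc8; f8: attacked by Rc8.
White has no legal moves → checkmate.

yes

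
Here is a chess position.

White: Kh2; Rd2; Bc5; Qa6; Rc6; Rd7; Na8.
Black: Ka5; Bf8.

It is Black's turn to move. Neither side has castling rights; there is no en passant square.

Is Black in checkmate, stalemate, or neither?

Black to move; black king on a5.
In check: yes, from the white queen on a6.
King squares — a4: attacked by Qa6; b4: attacked by Bc5; b5: attacked by Qa6; a6: attacked by Rc6; b6: attacked by Bc5.
Legal moves for Black: none.
In check with no legal moves → checkmate.

checkmate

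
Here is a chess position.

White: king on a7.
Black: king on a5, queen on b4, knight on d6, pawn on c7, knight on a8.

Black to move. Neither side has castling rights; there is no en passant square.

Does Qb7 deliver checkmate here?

After Qb7: white king on a7; in check: yes, from the black queen on b7.
King squares — a6: attacked by Ka5; b6: attacked by Ka5; b7: attacked by Nd6; a8: attacked by Qb7; b8: attacked by Qb7.
White has no legal moves → checkmate.

yes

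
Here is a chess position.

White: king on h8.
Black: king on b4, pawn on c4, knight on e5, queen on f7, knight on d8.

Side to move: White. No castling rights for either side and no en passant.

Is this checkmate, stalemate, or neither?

stalemate

White to move; white king on h8.
In check: no.
King squares — g7: attacked by Qf7; h7: attacked by Qf7; g8: attacked by Qf7.
Legal moves for White: none.
Not in check and no legal moves → stalemate.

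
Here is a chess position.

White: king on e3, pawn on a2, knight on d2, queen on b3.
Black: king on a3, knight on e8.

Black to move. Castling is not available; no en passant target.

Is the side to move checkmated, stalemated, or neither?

Black to move; black king on a3.
In check: yes, from the white queen on b3.
King squares — a2: attacked by Qb3; b2: attacked by Qb3; b3: attacked by Pa2; a4: attacked by Qb3; b4: attacked by Qb3.
Legal moves for Black: none.
In check with no legal moves → checkmate.

checkmate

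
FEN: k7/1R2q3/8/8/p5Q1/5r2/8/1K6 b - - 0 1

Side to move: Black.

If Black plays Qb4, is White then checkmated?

no

After Qb4: white king on b1; in check: yes, from the black queen on b4.
White has 6 legal replies: Kc2, Ka2, Kc1, Ka1, Rxb4, Qxb4.
In check but a legal move exists → not checkmate.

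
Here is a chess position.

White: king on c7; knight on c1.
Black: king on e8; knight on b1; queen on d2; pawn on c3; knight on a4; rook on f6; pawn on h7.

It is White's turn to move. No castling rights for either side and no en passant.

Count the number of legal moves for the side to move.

White to move; king on c7.
In check: no.
Legal moves: Kc8, Kb8, Kb7, Nd3, Nb3, Ne2, Na2.
Count: 7.

7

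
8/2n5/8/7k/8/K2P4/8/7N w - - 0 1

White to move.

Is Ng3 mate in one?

no

After Ng3: black king on h5; in check: yes, from the white knight on g3.
Black has 5 legal replies: Kh6, Kg6, Kg5, Kh4, Kg4.
In check but a legal move exists → not checkmate.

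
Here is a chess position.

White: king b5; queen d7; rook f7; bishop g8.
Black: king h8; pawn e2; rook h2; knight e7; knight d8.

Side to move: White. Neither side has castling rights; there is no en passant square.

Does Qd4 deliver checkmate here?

no

After Qd4: black king on h8; in check: yes, from the white queen on d4.
Black has 1 legal reply: Kxg8.
In check but a legal move exists → not checkmate.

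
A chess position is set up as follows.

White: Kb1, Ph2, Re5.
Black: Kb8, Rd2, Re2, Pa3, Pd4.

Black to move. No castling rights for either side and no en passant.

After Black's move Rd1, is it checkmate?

After Rd1: white king on b1; in check: yes, from the black rook on d1.
King squares — a1: attacked by Rd1; c1: attacked by Rd1; a2: attacked by Re2; b2: attacked by Re2; c2: attacked by Re2.
White has no legal moves → checkmate.

yes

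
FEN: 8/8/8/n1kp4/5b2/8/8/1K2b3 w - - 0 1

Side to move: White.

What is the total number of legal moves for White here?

White to move; king on b1.
In check: no.
Legal moves: Kc2, Kb2, Ka2, Ka1.
Count: 4.

4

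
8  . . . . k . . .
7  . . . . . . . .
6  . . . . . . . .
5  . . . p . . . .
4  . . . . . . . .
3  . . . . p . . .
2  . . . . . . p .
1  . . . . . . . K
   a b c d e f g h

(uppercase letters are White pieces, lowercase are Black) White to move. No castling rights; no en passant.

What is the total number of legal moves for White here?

3

White to move; king on h1.
In check: yes, from the black pawn on g2.
Legal moves: Kh2, Kxg2, Kg1.
Count: 3.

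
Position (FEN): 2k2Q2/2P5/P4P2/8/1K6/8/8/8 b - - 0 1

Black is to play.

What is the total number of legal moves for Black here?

Black to move; king on c8.
In check: yes, from the white queen on f8.
Legal moves: Kd7, Kxc7.
Count: 2.

2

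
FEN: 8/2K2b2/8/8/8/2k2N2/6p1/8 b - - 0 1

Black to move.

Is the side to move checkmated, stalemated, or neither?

neither

Black to move; black king on c3.
In check: no.
Legal moves for Black include: Bg8, Be8, Bg6, Be6, Bh5, Bd5, Bc4, Bb3, Ba2, Kc4, Kb4, Kd3, Kb3, Kc2, Kb2, g1=Q, g1=R, g1=B, ... (list truncated; more exist).
Black has legal moves and is not in check → neither.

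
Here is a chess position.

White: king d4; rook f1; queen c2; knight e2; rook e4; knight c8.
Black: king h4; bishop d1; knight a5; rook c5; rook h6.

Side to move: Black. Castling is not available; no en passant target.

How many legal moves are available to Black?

Black to move; king on h4.
In check: yes, from the white rook on e4.
Legal moves: Kh5, Kg5, Kh3.
Count: 3.

3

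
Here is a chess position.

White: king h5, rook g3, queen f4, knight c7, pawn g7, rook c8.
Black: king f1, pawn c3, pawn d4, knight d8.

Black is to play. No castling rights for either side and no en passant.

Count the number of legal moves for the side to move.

2

Black to move; king on f1.
In check: yes, from the white queen on f4.
Legal moves: Ke2, Ke1.
Count: 2.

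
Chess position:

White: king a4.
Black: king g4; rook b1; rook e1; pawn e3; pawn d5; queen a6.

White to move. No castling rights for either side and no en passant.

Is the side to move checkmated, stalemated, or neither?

White to move; white king on a4.
In check: yes, from the black queen on a6.
King squares — a3: attacked by Qa6; b3: attacked by Rb1; b4: attacked by Rb1; a5: attacked by Qa6; b5: attacked by Rb1.
Legal moves for White: none.
In check with no legal moves → checkmate.

checkmate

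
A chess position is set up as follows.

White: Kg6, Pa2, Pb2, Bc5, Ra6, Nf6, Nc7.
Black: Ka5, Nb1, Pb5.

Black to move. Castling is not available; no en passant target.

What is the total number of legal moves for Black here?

0

Black to move; king on a5.
In check: yes, from the white rook on a6.
Legal moves: none.
Count: 0.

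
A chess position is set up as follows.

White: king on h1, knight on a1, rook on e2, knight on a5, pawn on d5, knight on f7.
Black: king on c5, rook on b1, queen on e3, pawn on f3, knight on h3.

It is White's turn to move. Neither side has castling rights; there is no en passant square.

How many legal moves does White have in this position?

White to move; king on h1.
In check: yes, from the black rook on b1.
Legal moves: Kh2, Re1.
Count: 2.

2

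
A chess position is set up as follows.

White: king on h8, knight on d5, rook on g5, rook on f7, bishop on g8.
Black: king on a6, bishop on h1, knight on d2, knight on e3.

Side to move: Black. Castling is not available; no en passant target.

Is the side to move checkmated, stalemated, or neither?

neither

Black to move; black king on a6.
In check: no.
Legal moves for Black include: Kb5, Ka5, Nf5, Nxd5, Ng4, Nec4, Ng2, Nc2, Nef1, Nd1, Ne4, Ndc4, Nf3, Nb3, Ndf1, Nb1, Bxd5, Be4, ... (list truncated; more exist).
Black has legal moves and is not in check → neither.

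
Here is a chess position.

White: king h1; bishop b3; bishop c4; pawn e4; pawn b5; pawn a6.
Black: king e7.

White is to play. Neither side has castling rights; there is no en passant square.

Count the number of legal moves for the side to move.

17

White to move; king on h1.
In check: no.
Legal moves: Bg8, Bf7, Be6, Bd5, Bd3, Be2, Bf1, Ba4, Bc2, Ba2, Bd1, Kh2, Kg2, Kg1, a7, b6, e5.
Count: 17.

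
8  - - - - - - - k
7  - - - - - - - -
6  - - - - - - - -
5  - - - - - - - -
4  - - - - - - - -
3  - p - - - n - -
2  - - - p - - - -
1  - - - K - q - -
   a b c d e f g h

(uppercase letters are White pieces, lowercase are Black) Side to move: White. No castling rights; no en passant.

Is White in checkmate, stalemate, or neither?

White to move; white king on d1.
In check: yes, from the black queen on f1.
King squares — c1: attacked by Qf1; e1: attacked by Qf1; c2: attacked by Pb3; d2: attacked by Nf3; e2: attacked by Qf1.
Legal moves for White: none.
In check with no legal moves → checkmate.

checkmate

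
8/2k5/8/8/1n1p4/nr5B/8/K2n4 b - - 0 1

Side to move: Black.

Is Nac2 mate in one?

After Nac2: white king on a1; in check: yes, from the black knight on c2.
King squares — b1: attacked by Rb3; a2: attacked by Nb4; b2: attacked by Nd1.
White has no legal moves → checkmate.

yes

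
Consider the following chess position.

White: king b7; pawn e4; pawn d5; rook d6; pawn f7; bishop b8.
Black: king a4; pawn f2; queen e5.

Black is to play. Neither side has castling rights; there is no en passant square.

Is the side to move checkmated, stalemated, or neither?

neither

Black to move; black king on a4.
In check: no.
Legal moves for Black include: Qh8, Qe8, Qg7, Qe7+, Qf6, Qe6, Qxd6, Qh5, Qg5, Qf5, Qxd5+, Qf4, Qxe4, Qd4, Qg3, Qc3, Qh2, Qb2+, ... (list truncated; more exist).
Black has legal moves and is not in check → neither.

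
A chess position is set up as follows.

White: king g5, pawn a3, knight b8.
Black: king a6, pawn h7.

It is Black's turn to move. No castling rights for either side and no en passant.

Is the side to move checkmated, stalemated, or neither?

neither

Black to move; black king on a6.
In check: yes, from the white knight on b8.
Legal moves for Black: Kb7, Ka7, Kb6, Kb5, Ka5.
Black is in check but has 5 legal moves → neither.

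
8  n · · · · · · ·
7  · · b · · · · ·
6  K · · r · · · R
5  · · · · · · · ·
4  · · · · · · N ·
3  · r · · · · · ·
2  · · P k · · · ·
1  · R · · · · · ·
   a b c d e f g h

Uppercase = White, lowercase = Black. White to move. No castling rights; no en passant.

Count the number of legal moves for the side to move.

White to move; king on a6.
In check: yes, from the black rook on d6.
Legal moves: Ka7, Rxd6+.
Count: 2.

2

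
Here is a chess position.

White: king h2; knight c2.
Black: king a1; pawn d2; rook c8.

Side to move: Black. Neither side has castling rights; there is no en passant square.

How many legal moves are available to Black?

4

Black to move; king on a1.
In check: yes, from the white knight on c2.
Legal moves: Kb2, Ka2, Kb1, Rxc2.
Count: 4.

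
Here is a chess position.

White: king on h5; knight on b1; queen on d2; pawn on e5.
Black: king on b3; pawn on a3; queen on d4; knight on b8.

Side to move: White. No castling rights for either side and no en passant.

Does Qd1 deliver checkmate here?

After Qd1: black king on b3; in check: yes, from the white queen on d1.
Black has 5 legal replies: Kc4, Kb4, Kb2, Ka2, Qxd1+.
In check but a legal move exists → not checkmate.

no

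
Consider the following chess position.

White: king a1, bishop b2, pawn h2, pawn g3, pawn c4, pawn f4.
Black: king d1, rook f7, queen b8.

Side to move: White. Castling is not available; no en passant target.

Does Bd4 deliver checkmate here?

After Bd4: black king on d1; in check: no.
Black is not in check, so this cannot be checkmate.

no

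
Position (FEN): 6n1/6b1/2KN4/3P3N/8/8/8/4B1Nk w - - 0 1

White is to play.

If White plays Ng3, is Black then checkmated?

After Ng3: black king on h1; in check: yes, from the white knight on g3.
Black has 3 legal replies: Kh2, Kg2, Kxg1.
In check but a legal move exists → not checkmate.

no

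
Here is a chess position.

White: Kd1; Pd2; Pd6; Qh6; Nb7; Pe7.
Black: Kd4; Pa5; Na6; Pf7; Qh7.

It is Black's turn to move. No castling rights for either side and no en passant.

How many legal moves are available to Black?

22

Black to move; king on d4.
In check: no.
Legal moves: Qh8, Qg8, Qg7, Qxh6, Qg6, Qf5, Qe4, Qd3, Qc2+, Qb1+, Nb8, Nc7, Nc5, Nb4, Ke5, Kd5, Ke4, Kc4, Kd3, f6, a4, f5.
Count: 22.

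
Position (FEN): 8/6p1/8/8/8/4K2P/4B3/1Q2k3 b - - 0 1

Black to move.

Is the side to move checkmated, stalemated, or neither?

checkmate

Black to move; black king on e1.
In check: yes, from the white queen on b1.
King squares — d1: attacked by Qb1; f1: attacked by Qb1; d2: attacked by Ke3; e2: attacked by Ke3; f2: attacked by Ke3.
Legal moves for Black: none.
In check with no legal moves → checkmate.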